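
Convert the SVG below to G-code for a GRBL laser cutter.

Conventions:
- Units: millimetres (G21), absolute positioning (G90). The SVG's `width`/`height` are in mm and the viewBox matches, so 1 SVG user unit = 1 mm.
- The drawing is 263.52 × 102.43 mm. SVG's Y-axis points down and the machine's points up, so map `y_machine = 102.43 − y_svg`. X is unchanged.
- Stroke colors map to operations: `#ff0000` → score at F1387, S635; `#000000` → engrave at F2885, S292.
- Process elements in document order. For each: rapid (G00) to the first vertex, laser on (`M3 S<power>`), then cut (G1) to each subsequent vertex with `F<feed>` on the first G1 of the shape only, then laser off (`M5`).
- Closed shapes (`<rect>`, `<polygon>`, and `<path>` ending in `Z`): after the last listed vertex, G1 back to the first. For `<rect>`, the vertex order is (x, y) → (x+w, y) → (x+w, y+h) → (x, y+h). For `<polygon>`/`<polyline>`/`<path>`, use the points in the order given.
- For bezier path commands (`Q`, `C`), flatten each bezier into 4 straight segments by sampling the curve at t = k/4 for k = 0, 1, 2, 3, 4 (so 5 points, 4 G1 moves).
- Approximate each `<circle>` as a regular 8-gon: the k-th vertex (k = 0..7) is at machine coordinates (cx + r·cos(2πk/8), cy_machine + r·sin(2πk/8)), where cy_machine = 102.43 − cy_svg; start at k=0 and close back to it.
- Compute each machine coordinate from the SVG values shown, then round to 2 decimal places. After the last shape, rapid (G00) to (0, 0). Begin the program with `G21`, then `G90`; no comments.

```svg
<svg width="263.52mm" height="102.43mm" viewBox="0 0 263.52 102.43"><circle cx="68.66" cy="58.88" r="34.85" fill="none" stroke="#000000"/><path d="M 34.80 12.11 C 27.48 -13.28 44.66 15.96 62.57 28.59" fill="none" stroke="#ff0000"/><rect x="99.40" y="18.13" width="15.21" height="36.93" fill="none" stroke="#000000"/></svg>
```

G21
G90
G00 X103.51 Y43.55
M3 S292
G1 X93.30 Y68.19 F2885
G1 X68.66 Y78.40
G1 X44.02 Y68.19
G1 X33.81 Y43.55
G1 X44.02 Y18.91
G1 X68.66 Y8.70
G1 X93.30 Y18.91
G1 X103.51 Y43.55
M5
G00 X34.80 Y90.32
M3 S635
G1 X33.53 Y100.23 F1387
G1 X39.22 Y96.34
G1 X49.65 Y85.31
G1 X62.57 Y73.84
M5
G00 X99.40 Y84.30
M3 S292
G1 X114.61 Y84.30 F2885
G1 X114.61 Y47.37
G1 X99.40 Y47.37
G1 X99.40 Y84.30
M5
G00 X0.00 Y0.00

1 u = 1 mm; y_m = 102.43 − y.

[1] `<circle>` circle, #000000→engrave S292 F2885: (103.51,43.55) → (93.30,68.19) → (68.66,78.40) → (44.02,68.19) → (33.81,43.55) → (44.02,18.91) → (68.66,8.70) → (93.30,18.91) → (103.51,43.55) (closed)

[2] `<path>` cubic bezier, #ff0000→score S635 F1387: (34.80,90.32) → (33.53,100.23) → (39.22,96.34) → (49.65,85.31) → (62.57,73.84)

[3] `<rect>` rectangle, #000000→engrave S292 F2885: (99.40,84.30) → (114.61,84.30) → (114.61,47.37) → (99.40,47.37) → (99.40,84.30) (closed)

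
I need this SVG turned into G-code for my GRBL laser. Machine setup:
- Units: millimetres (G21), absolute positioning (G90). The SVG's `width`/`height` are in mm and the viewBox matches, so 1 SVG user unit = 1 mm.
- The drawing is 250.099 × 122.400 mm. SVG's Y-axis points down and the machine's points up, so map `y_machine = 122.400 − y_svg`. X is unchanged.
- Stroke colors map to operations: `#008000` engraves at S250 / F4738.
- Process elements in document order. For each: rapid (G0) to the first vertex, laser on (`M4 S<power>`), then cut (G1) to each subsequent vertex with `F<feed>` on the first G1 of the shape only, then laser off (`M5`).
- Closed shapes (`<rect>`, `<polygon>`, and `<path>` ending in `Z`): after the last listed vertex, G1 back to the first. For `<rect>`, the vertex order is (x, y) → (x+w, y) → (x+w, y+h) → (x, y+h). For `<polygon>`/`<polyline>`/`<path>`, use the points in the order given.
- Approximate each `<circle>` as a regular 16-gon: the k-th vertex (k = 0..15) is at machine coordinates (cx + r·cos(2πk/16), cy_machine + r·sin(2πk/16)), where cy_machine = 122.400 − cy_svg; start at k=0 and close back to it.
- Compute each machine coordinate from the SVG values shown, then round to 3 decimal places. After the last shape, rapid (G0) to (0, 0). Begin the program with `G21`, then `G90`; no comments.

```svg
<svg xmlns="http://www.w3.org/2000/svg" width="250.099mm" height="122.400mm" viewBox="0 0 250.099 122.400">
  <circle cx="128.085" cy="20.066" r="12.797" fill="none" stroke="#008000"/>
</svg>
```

1 u = 1 mm; y_m = 122.400 − y.

[1] `<circle>` circle, #008000→engrave S250 F4738: (140.882,102.334) → (139.908,107.231) → (137.134,111.383) → (132.982,114.157) → (128.085,115.131) → (123.188,114.157) → (119.036,111.383) → (116.262,107.231) → (115.288,102.334) → (116.262,97.437) → (119.036,93.285) → (123.188,90.511) → (128.085,89.537) → (132.982,90.511) → (137.134,93.285) → (139.908,97.437) → (140.882,102.334) (closed)

G21
G90
G0 X140.882 Y102.334
M4 S250
G1 X139.908 Y107.231 F4738
G1 X137.134 Y111.383
G1 X132.982 Y114.157
G1 X128.085 Y115.131
G1 X123.188 Y114.157
G1 X119.036 Y111.383
G1 X116.262 Y107.231
G1 X115.288 Y102.334
G1 X116.262 Y97.437
G1 X119.036 Y93.285
G1 X123.188 Y90.511
G1 X128.085 Y89.537
G1 X132.982 Y90.511
G1 X137.134 Y93.285
G1 X139.908 Y97.437
G1 X140.882 Y102.334
M5
G0 X0.000 Y0.000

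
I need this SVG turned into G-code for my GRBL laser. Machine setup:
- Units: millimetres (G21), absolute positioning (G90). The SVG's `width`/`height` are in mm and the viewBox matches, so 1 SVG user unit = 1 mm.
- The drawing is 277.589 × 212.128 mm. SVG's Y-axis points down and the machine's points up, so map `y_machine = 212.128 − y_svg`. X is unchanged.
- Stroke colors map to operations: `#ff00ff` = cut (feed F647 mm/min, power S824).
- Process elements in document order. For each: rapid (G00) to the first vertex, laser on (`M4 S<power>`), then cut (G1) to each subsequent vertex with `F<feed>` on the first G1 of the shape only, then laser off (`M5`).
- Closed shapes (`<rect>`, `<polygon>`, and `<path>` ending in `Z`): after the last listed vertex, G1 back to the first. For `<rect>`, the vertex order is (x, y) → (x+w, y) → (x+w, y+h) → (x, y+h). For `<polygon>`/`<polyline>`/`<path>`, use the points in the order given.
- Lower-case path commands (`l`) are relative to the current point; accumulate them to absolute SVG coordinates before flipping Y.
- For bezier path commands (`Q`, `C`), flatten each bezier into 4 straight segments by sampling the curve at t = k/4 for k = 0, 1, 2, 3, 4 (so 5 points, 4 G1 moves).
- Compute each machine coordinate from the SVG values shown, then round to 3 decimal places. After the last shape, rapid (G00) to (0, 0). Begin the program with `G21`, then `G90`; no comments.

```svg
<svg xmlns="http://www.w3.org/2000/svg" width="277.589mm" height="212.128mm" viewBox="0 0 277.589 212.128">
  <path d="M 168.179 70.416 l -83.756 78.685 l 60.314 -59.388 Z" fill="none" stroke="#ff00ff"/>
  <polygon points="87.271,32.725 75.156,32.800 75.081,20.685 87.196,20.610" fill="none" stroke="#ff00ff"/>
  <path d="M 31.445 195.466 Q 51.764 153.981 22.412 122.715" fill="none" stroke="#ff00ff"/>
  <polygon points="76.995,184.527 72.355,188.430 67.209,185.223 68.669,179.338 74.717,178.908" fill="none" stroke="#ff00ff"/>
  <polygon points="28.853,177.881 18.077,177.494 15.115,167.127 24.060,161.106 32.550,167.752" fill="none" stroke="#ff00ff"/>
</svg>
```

G21
G90
G00 X168.179 Y141.712
M4 S824
G1 X84.423 Y63.027 F647
G1 X144.737 Y122.415
G1 X168.179 Y141.712
M5
G00 X87.271 Y179.403
M4 S824
G1 X75.156 Y179.328 F647
G1 X75.081 Y191.443
G1 X87.196 Y191.518
G1 X87.271 Y179.403
M5
G00 X31.445 Y16.662
M4 S824
G1 X38.500 Y36.766 F647
G1 X39.346 Y55.592
G1 X33.984 Y73.141
G1 X22.412 Y89.413
M5
G00 X76.995 Y27.601
M4 S824
G1 X72.355 Y23.698 F647
G1 X67.209 Y26.905
G1 X68.669 Y32.790
G1 X74.717 Y33.220
G1 X76.995 Y27.601
M5
G00 X28.853 Y34.247
M4 S824
G1 X18.077 Y34.634 F647
G1 X15.115 Y45.001
G1 X24.060 Y51.022
G1 X32.550 Y44.376
G1 X28.853 Y34.247
M5
G00 X0.000 Y0.000

1 u = 1 mm; y_m = 212.128 − y.

[1] `<path>` closed polygon, #ff00ff→cut S824 F647: (168.179,141.712) → (84.423,63.027) → (144.737,122.415) → (168.179,141.712) (closed)

[2] `<polygon>` regular polygon, #ff00ff→cut S824 F647: (87.271,179.403) → (75.156,179.328) → (75.081,191.443) → (87.196,191.518) → (87.271,179.403) (closed)

[3] `<path>` quadratic bezier, #ff00ff→cut S824 F647: (31.445,16.662) → (38.500,36.766) → (39.346,55.592) → (33.984,73.141) → (22.412,89.413)

[4] `<polygon>` regular polygon, #ff00ff→cut S824 F647: (76.995,27.601) → (72.355,23.698) → (67.209,26.905) → (68.669,32.790) → (74.717,33.220) → (76.995,27.601) (closed)

[5] `<polygon>` regular polygon, #ff00ff→cut S824 F647: (28.853,34.247) → (18.077,34.634) → (15.115,45.001) → (24.060,51.022) → (32.550,44.376) → (28.853,34.247) (closed)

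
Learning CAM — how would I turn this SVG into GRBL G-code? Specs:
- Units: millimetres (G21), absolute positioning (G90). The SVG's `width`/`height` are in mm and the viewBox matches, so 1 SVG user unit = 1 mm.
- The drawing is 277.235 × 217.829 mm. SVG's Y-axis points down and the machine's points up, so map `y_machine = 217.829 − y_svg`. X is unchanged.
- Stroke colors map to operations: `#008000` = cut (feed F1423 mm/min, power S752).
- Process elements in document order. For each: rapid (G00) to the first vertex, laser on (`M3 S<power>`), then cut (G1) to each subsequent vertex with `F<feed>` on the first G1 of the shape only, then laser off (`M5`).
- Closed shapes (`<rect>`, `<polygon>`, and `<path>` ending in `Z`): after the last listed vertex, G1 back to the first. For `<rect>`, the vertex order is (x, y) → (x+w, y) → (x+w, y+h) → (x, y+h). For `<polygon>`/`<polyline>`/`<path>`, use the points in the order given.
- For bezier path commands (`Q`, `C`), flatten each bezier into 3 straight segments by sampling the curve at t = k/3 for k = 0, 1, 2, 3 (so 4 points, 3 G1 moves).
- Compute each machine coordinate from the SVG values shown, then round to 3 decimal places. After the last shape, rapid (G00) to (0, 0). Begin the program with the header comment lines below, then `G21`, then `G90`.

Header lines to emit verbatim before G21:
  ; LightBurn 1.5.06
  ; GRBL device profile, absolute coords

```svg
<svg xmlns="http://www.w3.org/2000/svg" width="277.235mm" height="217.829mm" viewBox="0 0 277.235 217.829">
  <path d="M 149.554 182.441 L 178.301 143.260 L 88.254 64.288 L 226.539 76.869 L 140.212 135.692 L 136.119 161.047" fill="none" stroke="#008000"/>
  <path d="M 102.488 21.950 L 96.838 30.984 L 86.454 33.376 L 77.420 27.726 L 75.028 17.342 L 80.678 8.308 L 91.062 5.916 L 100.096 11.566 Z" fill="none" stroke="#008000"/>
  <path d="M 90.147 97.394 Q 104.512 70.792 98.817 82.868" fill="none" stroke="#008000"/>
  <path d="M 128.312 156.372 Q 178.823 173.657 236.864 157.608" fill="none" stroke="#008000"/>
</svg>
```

1 u = 1 mm; y_m = 217.829 − y.

[1] `<path>` open polyline, #008000→cut S752 F1423: (149.554,35.388) → (178.301,74.569) → (88.254,153.541) → (226.539,140.960) → (140.212,82.137) → (136.119,56.782)

[2] `<path>` regular polygon, #008000→cut S752 F1423: (102.488,195.879) → (96.838,186.845) → (86.454,184.453) → (77.420,190.103) → (75.028,200.487) → (80.678,209.521) → (91.062,211.913) → (100.096,206.263) → (102.488,195.879) (closed)

[3] `<path>` quadratic bezier, #008000→cut S752 F1423: (90.147,120.435) → (97.495,133.872) → (100.385,138.714) → (98.817,134.961)

[4] `<path>` quadratic bezier, #008000→cut S752 F1423: (128.312,61.457) → (162.823,53.637) → (199.007,53.225) → (236.864,60.221)

; LightBurn 1.5.06
; GRBL device profile, absolute coords
G21
G90
G00 X149.554 Y35.388
M3 S752
G1 X178.301 Y74.569 F1423
G1 X88.254 Y153.541
G1 X226.539 Y140.960
G1 X140.212 Y82.137
G1 X136.119 Y56.782
M5
G00 X102.488 Y195.879
M3 S752
G1 X96.838 Y186.845 F1423
G1 X86.454 Y184.453
G1 X77.420 Y190.103
G1 X75.028 Y200.487
G1 X80.678 Y209.521
G1 X91.062 Y211.913
G1 X100.096 Y206.263
G1 X102.488 Y195.879
M5
G00 X90.147 Y120.435
M3 S752
G1 X97.495 Y133.872 F1423
G1 X100.385 Y138.714
G1 X98.817 Y134.961
M5
G00 X128.312 Y61.457
M3 S752
G1 X162.823 Y53.637 F1423
G1 X199.007 Y53.225
G1 X236.864 Y60.221
M5
G00 X0.000 Y0.000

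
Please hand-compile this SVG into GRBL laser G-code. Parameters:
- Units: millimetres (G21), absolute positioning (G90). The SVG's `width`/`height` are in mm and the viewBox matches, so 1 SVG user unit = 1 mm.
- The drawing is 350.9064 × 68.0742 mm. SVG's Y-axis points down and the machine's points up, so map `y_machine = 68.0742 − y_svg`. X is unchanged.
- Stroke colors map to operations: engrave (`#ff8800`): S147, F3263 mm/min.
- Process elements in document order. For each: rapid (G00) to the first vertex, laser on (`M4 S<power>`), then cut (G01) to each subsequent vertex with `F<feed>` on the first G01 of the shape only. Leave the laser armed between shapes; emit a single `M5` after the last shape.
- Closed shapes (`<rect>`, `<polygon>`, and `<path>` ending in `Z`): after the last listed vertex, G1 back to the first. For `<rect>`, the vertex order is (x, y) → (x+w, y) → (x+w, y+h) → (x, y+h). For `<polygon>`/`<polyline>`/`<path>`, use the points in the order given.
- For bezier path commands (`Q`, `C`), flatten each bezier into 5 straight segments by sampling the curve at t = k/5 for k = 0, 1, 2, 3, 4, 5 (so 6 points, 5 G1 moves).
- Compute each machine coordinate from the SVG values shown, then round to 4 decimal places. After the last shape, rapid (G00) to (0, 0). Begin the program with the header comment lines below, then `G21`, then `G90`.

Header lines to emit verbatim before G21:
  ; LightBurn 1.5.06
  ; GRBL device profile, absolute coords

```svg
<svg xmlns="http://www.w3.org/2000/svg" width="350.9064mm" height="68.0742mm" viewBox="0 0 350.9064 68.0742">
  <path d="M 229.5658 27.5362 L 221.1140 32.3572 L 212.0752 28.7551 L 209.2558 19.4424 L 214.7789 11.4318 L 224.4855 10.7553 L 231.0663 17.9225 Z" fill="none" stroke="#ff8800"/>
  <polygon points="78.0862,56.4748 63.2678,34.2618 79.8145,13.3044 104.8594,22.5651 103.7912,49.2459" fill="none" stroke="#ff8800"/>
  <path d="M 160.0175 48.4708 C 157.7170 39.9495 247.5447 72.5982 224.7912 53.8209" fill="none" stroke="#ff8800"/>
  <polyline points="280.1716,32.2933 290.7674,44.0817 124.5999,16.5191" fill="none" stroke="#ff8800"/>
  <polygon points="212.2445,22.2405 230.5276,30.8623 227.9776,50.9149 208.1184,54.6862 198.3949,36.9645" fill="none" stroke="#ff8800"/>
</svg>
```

; LightBurn 1.5.06
; GRBL device profile, absolute coords
G21
G90
G00 X229.5658 Y40.5380
M4 S147
G01 X221.1140 Y35.7170 F3263
G01 X212.0752 Y39.3191
G01 X209.2558 Y48.6318
G01 X214.7789 Y56.6424
G01 X224.4855 Y57.3189
G01 X231.0663 Y50.1517
G01 X229.5658 Y40.5380
G00 X78.0862 Y11.5994
M4 S147
G01 X63.2678 Y33.8124 F3263
G01 X79.8145 Y54.7698
G01 X104.8594 Y45.5091
G01 X103.7912 Y18.8283
G01 X78.0862 Y11.5994
G00 X160.0175 Y19.6034
M4 S147
G01 X168.0549 Y20.5165 F3263
G01 X188.3770 Y15.9935
G01 X211.1578 Y10.4789
G01 X226.5712 Y8.4173
G01 X224.7912 Y14.2533
G00 X280.1716 Y35.7809
M4 S147
G01 X290.7674 Y23.9925 F3263
G01 X124.5999 Y51.5551
G00 X212.2445 Y45.8337
M4 S147
G01 X230.5276 Y37.2119 F3263
G01 X227.9776 Y17.1593
G01 X208.1184 Y13.3880
G01 X198.3949 Y31.1097
G01 X212.2445 Y45.8337
M5
G00 X0.0000 Y0.0000

viewBox `0 0 350.9064 68.0742` with mm width/height → 1 unit = 1 mm. Flip: y_m = 68.0742 − y_svg.

**Shape 1** — `<path>` regular polygon, stroke `#ff8800` → engrave (S147, F3263). Machine vertices: (229.5658,40.5380) → (221.1140,35.7170) → (212.0752,39.3191) → (209.2558,48.6318) → (214.7789,56.6424) → (224.4855,57.3189) → (231.0663,50.1517) → (229.5658,40.5380). Closed: final G1 returns to the first vertex.

**Shape 2** — `<polygon>` regular polygon, stroke `#ff8800` → engrave (S147, F3263). Machine vertices: (78.0862,11.5994) → (63.2678,33.8124) → (79.8145,54.7698) → (104.8594,45.5091) → (103.7912,18.8283) → (78.0862,11.5994). Closed: final G1 returns to the first vertex.

**Shape 3** — `<path>` cubic bezier, stroke `#ff8800` → engrave (S147, F3263). Control points (SVG): P0=(160.0175,48.4708), P1=(157.7170,39.9495), P2=(247.5447,72.5982), P3=(224.7912,53.8209); sampled at t=k/5. Machine vertices: (160.0175,19.6034) → (168.0549,20.5165) → (188.3770,15.9935) → (211.1578,10.4789) → (226.5712,8.4173) → (224.7912,14.2533). Open path.

**Shape 4** — `<polyline>` open polyline, stroke `#ff8800` → engrave (S147, F3263). Machine vertices: (280.1716,35.7809) → (290.7674,23.9925) → (124.5999,51.5551). Open path.

**Shape 5** — `<polygon>` regular polygon, stroke `#ff8800` → engrave (S147, F3263). Machine vertices: (212.2445,45.8337) → (230.5276,37.2119) → (227.9776,17.1593) → (208.1184,13.3880) → (198.3949,31.1097) → (212.2445,45.8337). Closed: final G1 returns to the first vertex.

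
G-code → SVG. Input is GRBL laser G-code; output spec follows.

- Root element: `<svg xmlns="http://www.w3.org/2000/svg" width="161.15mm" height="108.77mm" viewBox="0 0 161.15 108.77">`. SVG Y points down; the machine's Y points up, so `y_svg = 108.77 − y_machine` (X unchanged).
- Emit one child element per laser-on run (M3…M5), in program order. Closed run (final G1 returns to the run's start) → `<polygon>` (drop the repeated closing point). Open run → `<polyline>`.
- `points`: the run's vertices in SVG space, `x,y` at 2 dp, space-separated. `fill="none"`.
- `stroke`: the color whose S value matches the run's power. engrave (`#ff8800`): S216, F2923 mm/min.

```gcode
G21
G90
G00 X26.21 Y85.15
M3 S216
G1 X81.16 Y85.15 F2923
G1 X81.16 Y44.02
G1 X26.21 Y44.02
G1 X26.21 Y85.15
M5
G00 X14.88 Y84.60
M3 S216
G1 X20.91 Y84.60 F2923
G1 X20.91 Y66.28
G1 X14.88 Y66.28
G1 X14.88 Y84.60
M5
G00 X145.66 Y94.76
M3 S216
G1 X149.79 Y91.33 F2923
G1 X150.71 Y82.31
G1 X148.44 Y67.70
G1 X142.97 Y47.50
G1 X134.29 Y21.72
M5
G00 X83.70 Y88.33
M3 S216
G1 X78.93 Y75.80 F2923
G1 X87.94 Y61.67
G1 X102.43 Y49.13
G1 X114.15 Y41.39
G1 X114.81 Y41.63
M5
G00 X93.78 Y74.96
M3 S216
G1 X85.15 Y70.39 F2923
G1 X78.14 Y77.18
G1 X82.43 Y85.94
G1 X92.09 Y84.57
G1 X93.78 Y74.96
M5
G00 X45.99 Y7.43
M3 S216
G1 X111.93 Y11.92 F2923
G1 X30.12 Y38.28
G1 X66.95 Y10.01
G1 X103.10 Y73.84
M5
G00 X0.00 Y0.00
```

Each laser-on run becomes one SVG element. Flip Y back into SVG space with y_svg = 108.77 − y_machine. Every run uses S216, so all elements get stroke `#ff8800` (engrave).

Run 1: The run returns to its start, so emit a `<polygon>` with points (Y-flipped): 26.21,23.62 81.16,23.62 81.16,64.75 26.21,64.75.

Run 2: The run returns to its start, so emit a `<polygon>` with points (Y-flipped): 14.88,24.17 20.91,24.17 20.91,42.49 14.88,42.49.

Run 3: The run is open, so emit a `<polyline>` with points (Y-flipped): 145.66,14.01 149.79,17.44 150.71,26.46 148.44,41.07 142.97,61.27 134.29,87.05.

Run 4: The run is open, so emit a `<polyline>` with points (Y-flipped): 83.70,20.44 78.93,32.97 87.94,47.10 102.43,59.64 114.15,67.38 114.81,67.14.

Run 5: The run returns to its start, so emit a `<polygon>` with points (Y-flipped): 93.78,33.81 85.15,38.38 78.14,31.59 82.43,22.83 92.09,24.20.

Run 6: The run is open, so emit a `<polyline>` with points (Y-flipped): 45.99,101.34 111.93,96.85 30.12,70.49 66.95,98.76 103.10,34.93.

<svg xmlns="http://www.w3.org/2000/svg" width="161.15mm" height="108.77mm" viewBox="0 0 161.15 108.77">
  <polygon points="26.21,23.62 81.16,23.62 81.16,64.75 26.21,64.75" fill="none" stroke="#ff8800"/>
  <polygon points="14.88,24.17 20.91,24.17 20.91,42.49 14.88,42.49" fill="none" stroke="#ff8800"/>
  <polyline points="145.66,14.01 149.79,17.44 150.71,26.46 148.44,41.07 142.97,61.27 134.29,87.05" fill="none" stroke="#ff8800"/>
  <polyline points="83.70,20.44 78.93,32.97 87.94,47.10 102.43,59.64 114.15,67.38 114.81,67.14" fill="none" stroke="#ff8800"/>
  <polygon points="93.78,33.81 85.15,38.38 78.14,31.59 82.43,22.83 92.09,24.20" fill="none" stroke="#ff8800"/>
  <polyline points="45.99,101.34 111.93,96.85 30.12,70.49 66.95,98.76 103.10,34.93" fill="none" stroke="#ff8800"/>
</svg>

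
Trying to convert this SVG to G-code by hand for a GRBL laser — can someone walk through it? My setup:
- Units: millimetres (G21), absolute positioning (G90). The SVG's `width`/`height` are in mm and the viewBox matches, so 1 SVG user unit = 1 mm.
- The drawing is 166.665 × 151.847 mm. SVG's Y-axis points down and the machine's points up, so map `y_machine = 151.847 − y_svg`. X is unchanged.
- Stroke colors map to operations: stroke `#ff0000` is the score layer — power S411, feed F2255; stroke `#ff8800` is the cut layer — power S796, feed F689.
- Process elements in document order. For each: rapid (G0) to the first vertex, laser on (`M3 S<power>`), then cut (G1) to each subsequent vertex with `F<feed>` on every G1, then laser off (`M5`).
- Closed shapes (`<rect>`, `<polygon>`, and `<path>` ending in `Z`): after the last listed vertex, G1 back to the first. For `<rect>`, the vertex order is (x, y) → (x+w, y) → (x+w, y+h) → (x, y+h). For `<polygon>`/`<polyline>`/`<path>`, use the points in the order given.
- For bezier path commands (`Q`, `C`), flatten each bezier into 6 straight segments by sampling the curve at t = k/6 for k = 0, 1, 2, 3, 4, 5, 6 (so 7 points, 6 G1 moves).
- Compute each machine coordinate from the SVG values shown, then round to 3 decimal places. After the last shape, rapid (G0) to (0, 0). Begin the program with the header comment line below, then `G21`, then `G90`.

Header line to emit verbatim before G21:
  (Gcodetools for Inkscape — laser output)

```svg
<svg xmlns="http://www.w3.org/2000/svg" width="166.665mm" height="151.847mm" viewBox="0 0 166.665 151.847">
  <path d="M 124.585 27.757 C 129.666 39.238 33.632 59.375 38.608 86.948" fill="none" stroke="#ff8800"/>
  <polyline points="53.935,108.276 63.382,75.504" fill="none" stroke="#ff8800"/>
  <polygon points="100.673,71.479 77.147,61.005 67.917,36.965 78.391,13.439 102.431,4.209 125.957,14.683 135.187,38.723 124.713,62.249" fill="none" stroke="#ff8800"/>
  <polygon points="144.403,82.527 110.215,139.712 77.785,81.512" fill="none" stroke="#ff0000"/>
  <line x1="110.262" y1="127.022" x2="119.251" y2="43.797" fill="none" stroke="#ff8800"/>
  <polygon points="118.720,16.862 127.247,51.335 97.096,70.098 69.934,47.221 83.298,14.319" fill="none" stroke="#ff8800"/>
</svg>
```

Since the viewBox matches the mm dimensions, user units are millimetres directly. The only transform is the Y-flip y_m = 151.847 − y_svg.

Shape 1 is a cubic bezier drawn with `<path>`. Its stroke #ff8800 means cut at S796, F689. After flipping Y the toolpath is (124.585,124.090) → (119.635,117.634) → (103.447,109.769) → (81.636,100.529) → (59.816,89.948) → (43.602,78.060) → (38.608,64.899).

Shape 2 is a line segment drawn with `<polyline>`. Its stroke #ff8800 means cut at S796, F689. After flipping Y the toolpath is (53.935,43.571) → (63.382,76.343).

Shape 3 is a regular polygon drawn with `<polygon>`. Its stroke #ff8800 means cut at S796, F689. After flipping Y the toolpath is (100.673,80.368) → (77.147,90.842) → (67.917,114.882) → (78.391,138.408) → (102.431,147.638) → (125.957,137.164) → (135.187,113.124) → (124.713,89.598) → (100.673,80.368), returning to the start.

Shape 4 is a regular polygon drawn with `<polygon>`. Its stroke #ff0000 means score at S411, F2255. After flipping Y the toolpath is (144.403,69.320) → (110.215,12.135) → (77.785,70.335) → (144.403,69.320), returning to the start.

Shape 5 is a line segment drawn with `<line>`. Its stroke #ff8800 means cut at S796, F689. After flipping Y the toolpath is (110.262,24.825) → (119.251,108.050).

Shape 6 is a regular polygon drawn with `<polygon>`. Its stroke #ff8800 means cut at S796, F689. After flipping Y the toolpath is (118.720,134.985) → (127.247,100.512) → (97.096,81.749) → (69.934,104.626) → (83.298,137.528) → (118.720,134.985), returning to the start.

(Gcodetools for Inkscape — laser output)
G21
G90
G0 X124.585 Y124.090
M3 S796
G1 X119.635 Y117.634 F689
G1 X103.447 Y109.769 F689
G1 X81.636 Y100.529 F689
G1 X59.816 Y89.948 F689
G1 X43.602 Y78.060 F689
G1 X38.608 Y64.899 F689
M5
G0 X53.935 Y43.571
M3 S796
G1 X63.382 Y76.343 F689
M5
G0 X100.673 Y80.368
M3 S796
G1 X77.147 Y90.842 F689
G1 X67.917 Y114.882 F689
G1 X78.391 Y138.408 F689
G1 X102.431 Y147.638 F689
G1 X125.957 Y137.164 F689
G1 X135.187 Y113.124 F689
G1 X124.713 Y89.598 F689
G1 X100.673 Y80.368 F689
M5
G0 X144.403 Y69.320
M3 S411
G1 X110.215 Y12.135 F2255
G1 X77.785 Y70.335 F2255
G1 X144.403 Y69.320 F2255
M5
G0 X110.262 Y24.825
M3 S796
G1 X119.251 Y108.050 F689
M5
G0 X118.720 Y134.985
M3 S796
G1 X127.247 Y100.512 F689
G1 X97.096 Y81.749 F689
G1 X69.934 Y104.626 F689
G1 X83.298 Y137.528 F689
G1 X118.720 Y134.985 F689
M5
G0 X0.000 Y0.000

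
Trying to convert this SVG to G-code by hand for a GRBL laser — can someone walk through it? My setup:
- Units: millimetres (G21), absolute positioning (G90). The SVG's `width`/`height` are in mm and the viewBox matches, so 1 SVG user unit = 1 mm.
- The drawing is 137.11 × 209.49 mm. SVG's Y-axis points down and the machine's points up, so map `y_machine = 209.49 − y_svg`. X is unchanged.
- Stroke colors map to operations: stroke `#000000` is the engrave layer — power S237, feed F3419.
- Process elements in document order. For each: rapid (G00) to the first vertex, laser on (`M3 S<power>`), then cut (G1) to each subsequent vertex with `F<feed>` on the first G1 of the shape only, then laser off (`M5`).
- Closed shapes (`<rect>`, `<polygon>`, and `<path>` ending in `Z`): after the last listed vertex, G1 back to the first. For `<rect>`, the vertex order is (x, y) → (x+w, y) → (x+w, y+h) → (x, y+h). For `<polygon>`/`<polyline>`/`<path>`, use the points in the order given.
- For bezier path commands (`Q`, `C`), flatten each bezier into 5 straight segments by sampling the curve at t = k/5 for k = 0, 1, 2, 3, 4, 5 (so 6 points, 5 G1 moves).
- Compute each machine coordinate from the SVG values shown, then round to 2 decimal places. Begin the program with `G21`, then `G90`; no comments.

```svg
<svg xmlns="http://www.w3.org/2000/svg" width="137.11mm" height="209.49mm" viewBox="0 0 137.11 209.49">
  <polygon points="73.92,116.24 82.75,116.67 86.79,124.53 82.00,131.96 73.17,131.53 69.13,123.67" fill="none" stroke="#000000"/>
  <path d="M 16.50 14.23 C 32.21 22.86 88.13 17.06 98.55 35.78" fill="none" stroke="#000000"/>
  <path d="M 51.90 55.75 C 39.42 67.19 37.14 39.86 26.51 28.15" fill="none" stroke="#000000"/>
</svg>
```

G21
G90
G00 X73.92 Y93.25
M3 S237
G1 X82.75 Y92.82 F3419
G1 X86.79 Y84.96
G1 X82.00 Y77.53
G1 X73.17 Y77.96
G1 X69.13 Y85.82
G1 X73.92 Y93.25
M5
G00 X16.50 Y195.26
M3 S237
G1 X30.07 Y191.50 F3419
G1 X49.17 Y189.34
G1 X69.69 Y186.90
G1 X87.52 Y182.31
G1 X98.55 Y173.71
M5
G00 X51.90 Y153.74
M3 S237
G1 X45.49 Y151.09 F3419
G1 X40.63 Y155.14
G1 X36.45 Y163.27
G1 X32.03 Y172.87
G1 X26.51 Y181.34
M5

1 u = 1 mm; y_m = 209.49 − y.

[1] `<polygon>` regular polygon, #000000→engrave S237 F3419: (73.92,93.25) → (82.75,92.82) → (86.79,84.96) → (82.00,77.53) → (73.17,77.96) → (69.13,85.82) → (73.92,93.25) (closed)

[2] `<path>` cubic bezier, #000000→engrave S237 F3419: (16.50,195.26) → (30.07,191.50) → (49.17,189.34) → (69.69,186.90) → (87.52,182.31) → (98.55,173.71)

[3] `<path>` cubic bezier, #000000→engrave S237 F3419: (51.90,153.74) → (45.49,151.09) → (40.63,155.14) → (36.45,163.27) → (32.03,172.87) → (26.51,181.34)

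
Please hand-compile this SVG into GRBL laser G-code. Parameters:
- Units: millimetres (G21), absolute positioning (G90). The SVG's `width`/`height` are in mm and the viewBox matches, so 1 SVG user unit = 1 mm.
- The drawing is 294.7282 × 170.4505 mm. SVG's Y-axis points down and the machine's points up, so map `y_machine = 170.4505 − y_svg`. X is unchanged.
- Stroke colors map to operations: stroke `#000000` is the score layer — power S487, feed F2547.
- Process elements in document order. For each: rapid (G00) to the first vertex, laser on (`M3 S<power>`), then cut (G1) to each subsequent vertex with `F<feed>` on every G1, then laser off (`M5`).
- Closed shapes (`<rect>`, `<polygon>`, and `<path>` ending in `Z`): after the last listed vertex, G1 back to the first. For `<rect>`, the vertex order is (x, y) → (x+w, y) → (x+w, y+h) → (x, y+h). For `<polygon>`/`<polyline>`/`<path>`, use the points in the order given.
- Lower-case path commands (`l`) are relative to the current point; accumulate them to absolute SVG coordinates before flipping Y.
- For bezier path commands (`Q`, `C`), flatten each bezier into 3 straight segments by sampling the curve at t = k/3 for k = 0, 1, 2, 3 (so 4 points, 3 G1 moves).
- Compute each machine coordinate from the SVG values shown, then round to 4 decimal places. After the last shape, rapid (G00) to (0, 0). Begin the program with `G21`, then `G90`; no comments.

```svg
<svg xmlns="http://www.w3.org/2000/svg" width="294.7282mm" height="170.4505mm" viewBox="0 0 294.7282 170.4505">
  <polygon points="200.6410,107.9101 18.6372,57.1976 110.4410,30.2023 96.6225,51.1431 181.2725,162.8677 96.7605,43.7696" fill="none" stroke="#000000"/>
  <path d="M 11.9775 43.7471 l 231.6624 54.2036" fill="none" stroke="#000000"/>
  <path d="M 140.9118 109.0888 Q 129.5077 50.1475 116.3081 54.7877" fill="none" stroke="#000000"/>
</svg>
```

G21
G90
G00 X200.6410 Y62.5404
M3 S487
G1 X18.6372 Y113.2529 F2547
G1 X110.4410 Y140.2482 F2547
G1 X96.6225 Y119.3074 F2547
G1 X181.2725 Y7.5828 F2547
G1 X96.7605 Y126.6809 F2547
G1 X200.6410 Y62.5404 F2547
M5
G00 X11.9775 Y126.7034
M3 S487
G1 X243.6399 Y72.4998 F2547
M5
G00 X140.9118 Y61.3617
M3 S487
G1 X133.1096 Y93.5913 F2547
G1 X124.9083 Y111.6917 F2547
G1 X116.3081 Y115.6628 F2547
M5
G00 X0.0000 Y0.0000

viewBox `0 0 294.7282 170.4505` with mm width/height → 1 unit = 1 mm. Flip: y_m = 170.4505 − y_svg.

**Shape 1** — `<polygon>` closed polygon, stroke `#000000` → score (S487, F2547). Machine vertices: (200.6410,62.5404) → (18.6372,113.2529) → (110.4410,140.2482) → (96.6225,119.3074) → (181.2725,7.5828) → (96.7605,126.6809) → (200.6410,62.5404). Closed: final G1 returns to the first vertex.

**Shape 2** — `<path>` line segment, stroke `#000000` → score (S487, F2547). Machine vertices: (11.9775,126.7034) → (243.6399,72.4998). Open path.

**Shape 3** — `<path>` quadratic bezier, stroke `#000000` → score (S487, F2547). Control points (SVG): P0=(140.9118,109.0888), P1=(129.5077,50.1475), P2=(116.3081,54.7877); sampled at t=k/3. Machine vertices: (140.9118,61.3617) → (133.1096,93.5913) → (124.9083,111.6917) → (116.3081,115.6628). Open path.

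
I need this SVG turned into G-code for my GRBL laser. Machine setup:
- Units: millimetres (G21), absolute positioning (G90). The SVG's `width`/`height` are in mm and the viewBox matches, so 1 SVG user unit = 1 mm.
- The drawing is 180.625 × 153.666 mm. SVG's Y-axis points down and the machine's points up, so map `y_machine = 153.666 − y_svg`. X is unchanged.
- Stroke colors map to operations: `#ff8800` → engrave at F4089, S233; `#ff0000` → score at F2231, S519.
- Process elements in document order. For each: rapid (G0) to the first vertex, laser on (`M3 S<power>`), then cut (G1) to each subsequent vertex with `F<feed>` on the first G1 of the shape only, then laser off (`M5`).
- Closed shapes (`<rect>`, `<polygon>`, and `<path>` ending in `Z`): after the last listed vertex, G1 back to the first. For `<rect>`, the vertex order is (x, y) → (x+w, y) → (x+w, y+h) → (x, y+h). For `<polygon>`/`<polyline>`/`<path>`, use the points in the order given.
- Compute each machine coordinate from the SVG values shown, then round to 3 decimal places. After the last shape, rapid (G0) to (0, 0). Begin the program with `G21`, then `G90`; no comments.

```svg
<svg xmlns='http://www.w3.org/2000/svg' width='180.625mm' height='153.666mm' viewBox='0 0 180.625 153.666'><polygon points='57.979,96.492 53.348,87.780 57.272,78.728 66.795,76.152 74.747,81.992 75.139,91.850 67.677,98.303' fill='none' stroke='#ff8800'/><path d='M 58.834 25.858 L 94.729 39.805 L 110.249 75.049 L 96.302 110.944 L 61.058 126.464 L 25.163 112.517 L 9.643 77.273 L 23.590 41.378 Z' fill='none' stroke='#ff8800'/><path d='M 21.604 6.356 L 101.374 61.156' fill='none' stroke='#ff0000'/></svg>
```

1 u = 1 mm; y_m = 153.666 − y.

[1] `<polygon>` regular polygon, #ff8800→engrave S233 F4089: (57.979,57.174) → (53.348,65.886) → (57.272,74.938) → (66.795,77.514) → (74.747,71.674) → (75.139,61.816) → (67.677,55.363) → (57.979,57.174) (closed)

[2] `<path>` regular polygon, #ff8800→engrave S233 F4089: (58.834,127.808) → (94.729,113.861) → (110.249,78.617) → (96.302,42.722) → (61.058,27.202) → (25.163,41.149) → (9.643,76.393) → (23.590,112.288) → (58.834,127.808) (closed)

[3] `<path>` line segment, #ff0000→score S519 F2231: (21.604,147.310) → (101.374,92.510)

G21
G90
G0 X57.979 Y57.174
M3 S233
G1 X53.348 Y65.886 F4089
G1 X57.272 Y74.938
G1 X66.795 Y77.514
G1 X74.747 Y71.674
G1 X75.139 Y61.816
G1 X67.677 Y55.363
G1 X57.979 Y57.174
M5
G0 X58.834 Y127.808
M3 S233
G1 X94.729 Y113.861 F4089
G1 X110.249 Y78.617
G1 X96.302 Y42.722
G1 X61.058 Y27.202
G1 X25.163 Y41.149
G1 X9.643 Y76.393
G1 X23.590 Y112.288
G1 X58.834 Y127.808
M5
G0 X21.604 Y147.310
M3 S519
G1 X101.374 Y92.510 F2231
M5
G0 X0.000 Y0.000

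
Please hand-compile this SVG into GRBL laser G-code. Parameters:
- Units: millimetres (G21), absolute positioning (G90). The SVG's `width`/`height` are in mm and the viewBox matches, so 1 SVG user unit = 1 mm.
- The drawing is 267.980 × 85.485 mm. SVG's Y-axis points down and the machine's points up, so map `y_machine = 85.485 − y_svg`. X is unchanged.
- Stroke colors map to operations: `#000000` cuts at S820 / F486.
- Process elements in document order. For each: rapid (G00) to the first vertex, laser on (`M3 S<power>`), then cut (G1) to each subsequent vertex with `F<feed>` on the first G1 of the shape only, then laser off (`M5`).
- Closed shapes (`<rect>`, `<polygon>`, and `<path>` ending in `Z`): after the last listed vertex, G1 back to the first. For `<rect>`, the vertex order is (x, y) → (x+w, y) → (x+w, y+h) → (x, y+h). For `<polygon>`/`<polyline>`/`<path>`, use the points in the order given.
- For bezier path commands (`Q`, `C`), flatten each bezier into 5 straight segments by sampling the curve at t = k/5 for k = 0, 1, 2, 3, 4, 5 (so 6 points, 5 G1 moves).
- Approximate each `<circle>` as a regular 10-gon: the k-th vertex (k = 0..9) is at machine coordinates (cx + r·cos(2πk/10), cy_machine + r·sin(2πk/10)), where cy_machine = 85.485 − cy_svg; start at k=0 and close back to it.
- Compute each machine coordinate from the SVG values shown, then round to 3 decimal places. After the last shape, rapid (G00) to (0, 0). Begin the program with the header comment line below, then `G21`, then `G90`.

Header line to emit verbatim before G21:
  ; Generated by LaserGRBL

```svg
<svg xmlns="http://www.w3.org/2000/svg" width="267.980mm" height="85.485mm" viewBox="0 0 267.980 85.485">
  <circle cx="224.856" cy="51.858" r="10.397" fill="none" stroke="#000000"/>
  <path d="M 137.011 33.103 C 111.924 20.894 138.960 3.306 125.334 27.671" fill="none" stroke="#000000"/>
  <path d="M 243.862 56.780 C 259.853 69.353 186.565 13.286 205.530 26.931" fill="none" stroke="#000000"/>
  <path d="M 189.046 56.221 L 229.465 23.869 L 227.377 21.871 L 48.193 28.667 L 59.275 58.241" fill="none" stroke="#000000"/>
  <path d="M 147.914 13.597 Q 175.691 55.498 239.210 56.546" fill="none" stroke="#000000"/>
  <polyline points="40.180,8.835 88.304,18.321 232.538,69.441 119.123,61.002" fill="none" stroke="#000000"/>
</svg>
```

; Generated by LaserGRBL
G21
G90
G00 X235.253 Y33.627
M3 S820
G1 X233.267 Y39.738 F486
G1 X228.069 Y43.515
G1 X221.643 Y43.515
G1 X216.445 Y39.738
G1 X214.459 Y33.627
G1 X216.445 Y27.516
G1 X221.643 Y23.739
G1 X228.069 Y23.739
G1 X233.267 Y27.516
G1 X235.253 Y33.627
M5
G00 X137.011 Y52.382
M3 S820
G1 X127.471 Y59.974 F486
G1 X125.987 Y66.585
G1 X128.106 Y69.944
G1 X129.372 Y67.777
G1 X125.334 Y57.814
M5
G00 X243.862 Y28.705
M3 S820
G1 X244.195 Y28.291 F486
G1 X231.815 Y37.710
G1 X215.435 Y50.321
G1 X203.769 Y59.482
G1 X205.530 Y58.554
M5
G00 X189.046 Y29.264
M3 S820
G1 X229.465 Y61.616 F486
G1 X227.377 Y63.614
G1 X48.193 Y56.818
G1 X59.275 Y27.244
M5
G00 X147.914 Y71.888
M3 S820
G1 X160.454 Y56.762 F486
G1 X175.854 Y44.904
G1 X194.114 Y36.314
G1 X215.232 Y30.992
G1 X239.210 Y28.939
M5
G00 X40.180 Y76.650
M3 S820
G1 X88.304 Y67.164 F486
G1 X232.538 Y16.044
G1 X119.123 Y24.483
M5
G00 X0.000 Y0.000

Since the viewBox matches the mm dimensions, user units are millimetres directly. The only transform is the Y-flip y_m = 85.485 − y_svg.

Shape 1 is a circle drawn with `<circle>`. Its stroke #000000 means cut at S820, F486. After flipping Y the toolpath is (235.253,33.627) → (233.267,39.738) → (228.069,43.515) → (221.643,43.515) → (216.445,39.738) → (214.459,33.627) → (216.445,27.516) → (221.643,23.739) → (228.069,23.739) → (233.267,27.516) → (235.253,33.627), returning to the start.

Shape 2 is a cubic bezier drawn with `<path>`. Its stroke #000000 means cut at S820, F486. After flipping Y the toolpath is (137.011,52.382) → (127.471,59.974) → (125.987,66.585) → (128.106,69.944) → (129.372,67.777) → (125.334,57.814).

Shape 3 is a cubic bezier drawn with `<path>`. Its stroke #000000 means cut at S820, F486. After flipping Y the toolpath is (243.862,28.705) → (244.195,28.291) → (231.815,37.710) → (215.435,50.321) → (203.769,59.482) → (205.530,58.554).

Shape 4 is a open polyline drawn with `<path>`. Its stroke #000000 means cut at S820, F486. After flipping Y the toolpath is (189.046,29.264) → (229.465,61.616) → (227.377,63.614) → (48.193,56.818) → (59.275,27.244).

Shape 5 is a quadratic bezier drawn with `<path>`. Its stroke #000000 means cut at S820, F486. After flipping Y the toolpath is (147.914,71.888) → (160.454,56.762) → (175.854,44.904) → (194.114,36.314) → (215.232,30.992) → (239.210,28.939).

Shape 6 is a open polyline drawn with `<polyline>`. Its stroke #000000 means cut at S820, F486. After flipping Y the toolpath is (40.180,76.650) → (88.304,67.164) → (232.538,16.044) → (119.123,24.483).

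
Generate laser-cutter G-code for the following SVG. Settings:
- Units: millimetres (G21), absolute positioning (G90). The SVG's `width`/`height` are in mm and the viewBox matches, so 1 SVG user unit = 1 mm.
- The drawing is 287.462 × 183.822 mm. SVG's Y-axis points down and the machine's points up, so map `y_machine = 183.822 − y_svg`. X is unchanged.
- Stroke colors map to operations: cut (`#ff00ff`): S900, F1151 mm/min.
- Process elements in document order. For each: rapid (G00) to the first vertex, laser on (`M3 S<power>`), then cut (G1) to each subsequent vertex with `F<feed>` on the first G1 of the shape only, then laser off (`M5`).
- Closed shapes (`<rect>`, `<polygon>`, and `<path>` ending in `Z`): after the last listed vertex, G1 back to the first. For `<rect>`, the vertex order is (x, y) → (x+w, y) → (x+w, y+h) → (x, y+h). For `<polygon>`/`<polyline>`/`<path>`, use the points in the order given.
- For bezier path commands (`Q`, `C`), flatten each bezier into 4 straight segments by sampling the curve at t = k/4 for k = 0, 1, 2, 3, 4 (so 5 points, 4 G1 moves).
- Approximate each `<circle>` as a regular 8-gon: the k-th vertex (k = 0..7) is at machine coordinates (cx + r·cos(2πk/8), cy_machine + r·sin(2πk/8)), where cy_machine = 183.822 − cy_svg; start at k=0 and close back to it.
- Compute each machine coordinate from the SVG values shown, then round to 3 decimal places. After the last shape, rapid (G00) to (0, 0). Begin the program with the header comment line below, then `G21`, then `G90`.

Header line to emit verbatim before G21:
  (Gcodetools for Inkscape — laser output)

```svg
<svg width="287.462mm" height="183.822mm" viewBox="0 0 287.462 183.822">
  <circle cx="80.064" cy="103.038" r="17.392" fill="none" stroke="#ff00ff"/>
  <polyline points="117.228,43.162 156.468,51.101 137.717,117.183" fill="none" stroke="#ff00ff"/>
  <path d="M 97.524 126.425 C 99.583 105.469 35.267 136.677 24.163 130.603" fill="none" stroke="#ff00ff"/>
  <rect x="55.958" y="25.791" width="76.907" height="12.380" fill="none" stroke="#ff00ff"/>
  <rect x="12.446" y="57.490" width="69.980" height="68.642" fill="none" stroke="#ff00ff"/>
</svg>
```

Since the viewBox matches the mm dimensions, user units are millimetres directly. The only transform is the Y-flip y_m = 183.822 − y_svg.

Shape 1 is a circle drawn with `<circle>`. Its stroke #ff00ff means cut at S900, F1151. After flipping Y the toolpath is (97.456,80.784) → (92.362,93.082) → (80.064,98.176) → (67.766,93.082) → (62.672,80.784) → (67.766,68.486) → (80.064,63.392) → (92.362,68.486) → (97.456,80.784), returning to the start.

Shape 2 is a open polyline drawn with `<polyline>`. Its stroke #ff00ff means cut at S900, F1151. After flipping Y the toolpath is (117.228,140.660) → (156.468,132.721) → (137.717,66.639).

Shape 3 is a cubic bezier drawn with `<path>`. Its stroke #ff00ff means cut at S900, F1151. After flipping Y the toolpath is (97.524,57.397) → (88.491,64.731) → (65.780,60.889) → (40.600,54.256) → (24.163,53.219).

Shape 4 is a rectangle drawn with `<rect>`. Its stroke #ff00ff means cut at S900, F1151. After flipping Y the toolpath is (55.958,158.031) → (132.865,158.031) → (132.865,145.651) → (55.958,145.651) → (55.958,158.031), returning to the start.

Shape 5 is a rectangle drawn with `<rect>`. Its stroke #ff00ff means cut at S900, F1151. After flipping Y the toolpath is (12.446,126.332) → (82.426,126.332) → (82.426,57.690) → (12.446,57.690) → (12.446,126.332), returning to the start.

(Gcodetools for Inkscape — laser output)
G21
G90
G00 X97.456 Y80.784
M3 S900
G1 X92.362 Y93.082 F1151
G1 X80.064 Y98.176
G1 X67.766 Y93.082
G1 X62.672 Y80.784
G1 X67.766 Y68.486
G1 X80.064 Y63.392
G1 X92.362 Y68.486
G1 X97.456 Y80.784
M5
G00 X117.228 Y140.660
M3 S900
G1 X156.468 Y132.721 F1151
G1 X137.717 Y66.639
M5
G00 X97.524 Y57.397
M3 S900
G1 X88.491 Y64.731 F1151
G1 X65.780 Y60.889
G1 X40.600 Y54.256
G1 X24.163 Y53.219
M5
G00 X55.958 Y158.031
M3 S900
G1 X132.865 Y158.031 F1151
G1 X132.865 Y145.651
G1 X55.958 Y145.651
G1 X55.958 Y158.031
M5
G00 X12.446 Y126.332
M3 S900
G1 X82.426 Y126.332 F1151
G1 X82.426 Y57.690
G1 X12.446 Y57.690
G1 X12.446 Y126.332
M5
G00 X0.000 Y0.000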